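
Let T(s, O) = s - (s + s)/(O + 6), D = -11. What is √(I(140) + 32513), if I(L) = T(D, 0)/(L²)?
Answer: √5735293134/420 ≈ 180.31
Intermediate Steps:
T(s, O) = s - 2*s/(6 + O)
I(L) = -22/(3*L²) (I(L) = (-11*(4 + 0)/(6 + 0))/(L²) = (-11*4/6)/L² = (-11*⅙*4)/L² = -22/(3*L²))
√(I(140) + 32513) = √(-22/3/140² + 32513) = √(-22/3*1/19600 + 32513) = √(-11/29400 + 32513) = √(955882189/29400) = √5735293134/420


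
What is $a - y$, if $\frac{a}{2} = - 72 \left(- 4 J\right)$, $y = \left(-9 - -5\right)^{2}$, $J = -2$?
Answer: $-1168$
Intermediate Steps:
$y = 16$ ($y = \left(-9 + 5\right)^{2} = \left(-4\right)^{2} = 16$)
$a = -1152$ ($a = 2 \left(- 72 \left(\left(-4\right) \left(-2\right)\right)\right) = 2 \left(\left(-72\right) 8\right) = 2 \left(-576\right) = -1152$)
$a - y = -1152 - 16 = -1168$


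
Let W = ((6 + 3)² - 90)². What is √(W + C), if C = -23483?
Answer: I*√23402 ≈ 152.98*I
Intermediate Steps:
W = 81 (W = (9² - 90)² = (81 - 90)² = (-9)² = 81)
√(W + C) = √(81 - 23483) = √(-23402) = I*√23402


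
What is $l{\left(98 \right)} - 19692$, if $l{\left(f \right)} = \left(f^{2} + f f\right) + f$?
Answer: $-386$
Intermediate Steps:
$l{\left(f \right)} = f + 2 f^{2}$ ($l{\left(f \right)} = \left(f^{2} + f^{2}\right) + f = 2 f^{2} + f = f + 2 f^{2}$)
$l{\left(98 \right)} - 19692 = 98 \left(1 + 2 \cdot 98\right) - 19692 = 98 \left(1 + 196\right) - 19692 = 98 \cdot 197 - 19692 = 19306 - 19692 = -386$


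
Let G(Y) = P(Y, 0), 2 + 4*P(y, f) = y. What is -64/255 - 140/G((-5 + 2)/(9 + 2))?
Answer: 62768/255 ≈ 246.15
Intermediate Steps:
P(y, f) = -½ + y/4
G(Y) = -½ + Y/4
-64/255 - 140/G((-5 + 2)/(9 + 2)) = -64/255 - 140/(-½ + ((-5 + 2)/(9 + 2))/4) = -64*1/255 - 140/(-½ + (-3/11)/4) = -64/255 - 140/(-½ + (-3*1/11)/4) = -64/255 - 140/(-½ + (¼)*(-3/11)) = -64/255 - 140/(-½ - 3/44) = -64/255 - 140/(-25/44) = -64/255 - 140*(-44/25) = -64/255 + 1232/5 = 62768/255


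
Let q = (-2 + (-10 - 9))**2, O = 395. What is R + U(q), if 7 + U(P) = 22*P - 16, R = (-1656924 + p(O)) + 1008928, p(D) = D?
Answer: -637922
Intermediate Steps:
R = -647601 (R = (-1656924 + 395) + 1008928 = -1656529 + 1008928 = -647601)
q = 441 (q = (-2 - 19)**2 = (-21)**2 = 441)
U(P) = -23 + 22*P (U(P) = -7 + (22*P - 16) = -7 + (-16 + 22*P) = -23 + 22*P)
R + U(q) = -647601 + (-23 + 22*441) = -647601 + (-23 + 9702) = -647601 + 9679 = -637922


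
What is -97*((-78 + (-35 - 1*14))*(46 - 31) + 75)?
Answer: 177510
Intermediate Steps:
-97*((-78 + (-35 - 1*14))*(46 - 31) + 75) = -97*((-78 + (-35 - 14))*15 + 75) = -97*((-78 - 49)*15 + 75) = -97*(-127*15 + 75) = -97*(-1905 + 75) = -97*(-1830) = 177510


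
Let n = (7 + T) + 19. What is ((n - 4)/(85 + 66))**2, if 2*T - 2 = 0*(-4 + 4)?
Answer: 529/22801 ≈ 0.023201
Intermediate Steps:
T = 1 (T = 1 + (0*(-4 + 4))/2 = 1 + (0*0)/2 = 1 + (1/2)*0 = 1 + 0 = 1)
n = 27 (n = (7 + 1) + 19 = 8 + 19 = 27)
((n - 4)/(85 + 66))**2 = ((27 - 4)/(85 + 66))**2 = (23/151)**2 = 529/22801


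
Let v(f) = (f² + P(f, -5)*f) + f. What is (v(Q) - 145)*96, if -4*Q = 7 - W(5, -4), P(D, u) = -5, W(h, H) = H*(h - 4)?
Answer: -12138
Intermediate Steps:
W(h, H) = H*(-4 + h)
Q = -11/4 (Q = -(7 - (-4)*(-4 + 5))/4 = -(7 - (-4))/4 = -(7 - 1*(-4))/4 = -(7 + 4)/4 = -¼*11 = -11/4 ≈ -2.7500)
v(f) = f² - 4*f (v(f) = (f² - 5*f) + f = f² - 4*f)
(v(Q) - 145)*96 = (-11*(-4 - 11/4)/4 - 145)*96 = (-11/4*(-27/4) - 145)*96 = (297/16 - 145)*96 = -2023/16*96 = -12138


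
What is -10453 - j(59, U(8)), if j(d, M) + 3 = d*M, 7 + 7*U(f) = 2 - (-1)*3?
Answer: -73032/7 ≈ -10433.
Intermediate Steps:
U(f) = -2/7 (U(f) = -1 + (2 - (-1)*3)/7 = -1 + (2 - 1*(-3))/7 = -1 + (2 + 3)/7 = -1 + (⅐)*5 = -1 + 5/7 = -2/7)
j(d, M) = -3 + M*d (j(d, M) = -3 + d*M = -3 + M*d)
-10453 - j(59, U(8)) = -10453 - (-3 - 2/7*59) = -10453 - (-3 - 118/7) = -10453 - 1*(-139/7) = -10453 + 139/7 = -73032/7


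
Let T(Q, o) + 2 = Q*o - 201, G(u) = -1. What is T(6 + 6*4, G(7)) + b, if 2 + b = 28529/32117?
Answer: -7518966/32117 ≈ -234.11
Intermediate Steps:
T(Q, o) = -203 + Q*o (T(Q, o) = -2 + (Q*o - 201) = -2 + (-201 + Q*o) = -203 + Q*o)
b = -35705/32117 (b = -2 + 28529/32117 = -35705/32117 ≈ -1.1117)
T(6 + 6*4, G(7)) + b = (-203 + (6 + 6*4)*(-1)) - 35705/32117 = (-203 + (6 + 24)*(-1)) - 35705/32117 = (-203 + 30*(-1)) - 35705/32117 = (-203 - 30) - 35705/32117 = -233 - 35705/32117 = -7518966/32117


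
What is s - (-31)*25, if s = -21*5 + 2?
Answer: 672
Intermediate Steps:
s = -103 (s = -105 + 2 = -103)
s - (-31)*25 = -103 - (-31)*25 = -103 - 1*(-775) = -103 + 775 = 672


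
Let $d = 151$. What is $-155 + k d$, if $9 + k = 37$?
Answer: $4073$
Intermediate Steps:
$k = 28$ ($k = -9 + 37 = 28$)
$-155 + k d = -155 + 28 \cdot 151 = -155 + 4228 = 4073$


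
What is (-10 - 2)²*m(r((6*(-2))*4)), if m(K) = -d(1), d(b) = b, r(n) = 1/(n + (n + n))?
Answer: -144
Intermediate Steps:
r(n) = 1/(3*n) (r(n) = 1/(n + 2*n) = 1/(3*n))
m(K) = -1 (m(K) = -1*1 = -1)
(-10 - 2)²*m(r((6*(-2))*4)) = (-10 - 2)²*(-1) = (-12)²*(-1) = 144*(-1) = -144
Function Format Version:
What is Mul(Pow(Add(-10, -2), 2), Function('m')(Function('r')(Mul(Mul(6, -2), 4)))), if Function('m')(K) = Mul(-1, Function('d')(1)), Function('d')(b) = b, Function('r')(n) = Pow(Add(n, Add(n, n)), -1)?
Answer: -144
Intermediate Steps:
Function('r')(n) = Mul(Rational(1, 3), Pow(n, -1)) (Function('r')(n) = Pow(Add(n, Mul(2, n)), -1) = Pow(Mul(3, n), -1) = Mul(Rational(1, 3), Pow(n, -1)))
Function('m')(K) = -1 (Function('m')(K) = Mul(-1, 1) = -1)
Mul(Pow(Add(-10, -2), 2), Function('m')(Function('r')(Mul(Mul(6, -2), 4)))) = Mul(Pow(Add(-10, -2), 2), -1) = Mul(Pow(-12, 2), -1) = Mul(144, -1) = -144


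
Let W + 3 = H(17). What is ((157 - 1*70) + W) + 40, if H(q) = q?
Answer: 141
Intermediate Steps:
W = 14 (W = -3 + 17 = 14)
((157 - 1*70) + W) + 40 = ((157 - 1*70) + 14) + 40 = ((157 - 70) + 14) + 40 = (87 + 14) + 40 = 101 + 40 = 141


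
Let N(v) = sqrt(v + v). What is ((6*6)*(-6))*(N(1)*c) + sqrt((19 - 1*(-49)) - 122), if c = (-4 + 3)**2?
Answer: -216*sqrt(2) + 3*I*sqrt(6) ≈ -305.47 + 7.3485*I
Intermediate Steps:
N(v) = sqrt(2)*sqrt(v) (N(v) = sqrt(2*v) = sqrt(2)*sqrt(v))
c = 1 (c = (-1)**2 = 1)
((6*6)*(-6))*(N(1)*c) + sqrt((19 - 1*(-49)) - 122) = ((6*6)*(-6))*((sqrt(2)*sqrt(1))*1) + sqrt((19 - 1*(-49)) - 122) = (36*(-6))*((sqrt(2)*1)*1) + sqrt((19 + 49) - 122) = -216*sqrt(2) + sqrt(68 - 122) = -216*sqrt(2) + sqrt(-54) = -216*sqrt(2) + 3*I*sqrt(6)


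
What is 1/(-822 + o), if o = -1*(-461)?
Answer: -1/361 ≈ -0.0027701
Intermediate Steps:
o = 461
1/(-822 + o) = 1/(-822 + 461) = 1/(-361) = -1/361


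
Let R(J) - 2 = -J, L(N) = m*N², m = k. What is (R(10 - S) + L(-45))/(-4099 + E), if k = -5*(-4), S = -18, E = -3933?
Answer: -20237/4016 ≈ -5.0391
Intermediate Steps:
k = 20
m = 20
L(N) = 20*N²
R(J) = 2 - J
(R(10 - S) + L(-45))/(-4099 + E) = ((2 - (10 - 1*(-18))) + 20*(-45)²)/(-4099 - 3933) = ((2 - (10 + 18)) + 20*2025)/(-8032) = ((2 - 1*28) + 40500)*(-1/8032) = ((2 - 28) + 40500)*(-1/8032) = (-26 + 40500)*(-1/8032) = 40474*(-1/8032) = -20237/4016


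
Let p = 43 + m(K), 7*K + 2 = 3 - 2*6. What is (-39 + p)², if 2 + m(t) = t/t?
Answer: 9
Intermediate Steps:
K = -11/7 (K = -2/7 + (3 - 2*6)/7 = -2/7 + (3 - 12)/7 = -2/7 + (⅐)*(-9) = -2/7 - 9/7 = -11/7 ≈ -1.5714)
m(t) = -1 (m(t) = -2 + t/t = -2 + 1 = -1)
p = 42 (p = 43 - 1 = 42)
(-39 + p)² = (-39 + 42)² = 3² = 9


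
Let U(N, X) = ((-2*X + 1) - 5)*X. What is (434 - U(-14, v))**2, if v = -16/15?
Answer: 9448228804/50625 ≈ 1.8663e+5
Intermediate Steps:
v = -16/15 (v = -16*1/15 = -16/15 ≈ -1.0667)
U(N, X) = X*(-4 - 2*X) (U(N, X) = ((1 - 2*X) - 5)*X = (-4 - 2*X)*X = X*(-4 - 2*X))
(434 - U(-14, v))**2 = (434 - (-2)*(-16)*(2 - 16/15)/15)**2 = (434 - (-2)*(-16)*14/(15*15))**2 = (434 - 1*448/225)**2 = (434 - 448/225)**2 = (97202/225)**2 = 9448228804/50625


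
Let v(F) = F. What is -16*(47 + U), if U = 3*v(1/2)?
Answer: -776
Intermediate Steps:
U = 3/2 ≈ 1.5000
-16*(47 + U) = -16*(47 + 3/2) = -16*97/2 = -776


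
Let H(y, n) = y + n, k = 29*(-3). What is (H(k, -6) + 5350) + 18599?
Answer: 23856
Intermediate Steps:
k = -87
H(y, n) = n + y
(H(k, -6) + 5350) + 18599 = ((-6 - 87) + 5350) + 18599 = (-93 + 5350) + 18599 = 5257 + 18599 = 23856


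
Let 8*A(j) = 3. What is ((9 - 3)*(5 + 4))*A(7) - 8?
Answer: 49/4 ≈ 12.250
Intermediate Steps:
A(j) = 3/8 (A(j) = (1/8)*3 = 3/8)
((9 - 3)*(5 + 4))*A(7) - 8 = ((9 - 3)*(5 + 4))*(3/8) - 8 = (6*9)*(3/8) - 8 = 54*(3/8) - 8 = 81/4 - 8 = 49/4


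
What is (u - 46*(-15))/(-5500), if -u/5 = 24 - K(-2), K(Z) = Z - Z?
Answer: -57/550 ≈ -0.10364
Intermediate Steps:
K(Z) = 0
u = -120 (u = -5*(24 - 1*0) = -5*(24 + 0) = -5*24 = -120)
(u - 46*(-15))/(-5500) = (-120 - 46*(-15))/(-5500) = (-120 + 690)*(-1/5500) = 570*(-1/5500) = -57/550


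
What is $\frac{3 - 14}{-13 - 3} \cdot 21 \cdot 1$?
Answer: $\frac{231}{16} \approx 14.438$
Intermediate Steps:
$\frac{3 - 14}{-13 - 3} \cdot 21 \cdot 1 = - \frac{11}{-16} \cdot 21 \cdot 1 = \left(-11\right) \left(- \frac{1}{16}\right) 21 \cdot 1 = \frac{11}{16} \cdot 21 \cdot 1 = \frac{231}{16} \cdot 1 = \frac{231}{16}$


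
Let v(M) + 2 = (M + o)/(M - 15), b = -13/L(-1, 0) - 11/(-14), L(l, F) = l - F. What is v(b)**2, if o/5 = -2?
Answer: 7569/289 ≈ 26.190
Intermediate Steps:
o = -10 (o = 5*(-2) = -10)
b = 193/14 (b = -13/(-1 - 1*0) - 11/(-14) = -13/(-1 + 0) - 11*(-1/14) = -13/(-1) + 11/14 = -13*(-1) + 11/14 = 13 + 11/14 = 193/14 ≈ 13.786)
v(M) = -2 + (-10 + M)/(-15 + M) (v(M) = -2 + (M - 10)/(M - 15) = -2 + (-10 + M)/(-15 + M))
v(b)**2 = ((20 - 1*193/14)/(-15 + 193/14))**2 = ((20 - 193/14)/(-17/14))**2 = (-14/17*87/14)**2 = (-87/17)**2 = 7569/289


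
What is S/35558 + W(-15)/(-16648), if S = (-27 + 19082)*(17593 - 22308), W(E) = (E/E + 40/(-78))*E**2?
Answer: -422706931825/167295752 ≈ -2526.7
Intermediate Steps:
W(E) = 19*E**2/39 (W(E) = (1 + 40*(-1/78))*E**2 = (1 - 20/39)*E**2 = 19*E**2/39)
S = -89844325 (S = 19055*(-4715) = -89844325)
S/35558 + W(-15)/(-16648) = -89844325/35558 + ((19/39)*(-15)**2)/(-16648) = -89844325*1/35558 + ((19/39)*225)*(-1/16648) = -3906275/1546 + (1425/13)*(-1/16648) = -3906275/1546 - 1425/216424 = -422706931825/167295752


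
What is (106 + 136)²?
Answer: 58564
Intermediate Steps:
(106 + 136)² = 242² = 58564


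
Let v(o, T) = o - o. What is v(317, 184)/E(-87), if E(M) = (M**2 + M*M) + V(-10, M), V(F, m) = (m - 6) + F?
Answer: 0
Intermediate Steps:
v(o, T) = 0
V(F, m) = -6 + F + m (V(F, m) = (-6 + m) + F = -6 + F + m)
E(M) = -16 + M + 2*M**2 (E(M) = (M**2 + M*M) + (-6 - 10 + M) = (M**2 + M**2) + (-16 + M) = 2*M**2 + (-16 + M) = -16 + M + 2*M**2)
v(317, 184)/E(-87) = 0/(-16 - 87 + 2*(-87)**2) = 0/(-16 - 87 + 2*7569) = 0/(-16 - 87 + 15138) = 0/15035 = 0*(1/15035) = 0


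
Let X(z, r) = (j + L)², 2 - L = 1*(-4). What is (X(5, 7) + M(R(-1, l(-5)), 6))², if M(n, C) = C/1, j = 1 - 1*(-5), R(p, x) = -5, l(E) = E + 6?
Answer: 22500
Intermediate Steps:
l(E) = 6 + E
L = 6 (L = 2 - (-4) = 2 - 1*(-4) = 2 + 4 = 6)
j = 6 (j = 1 + 5 = 6)
M(n, C) = C (M(n, C) = C*1 = C)
X(z, r) = 144 (X(z, r) = (6 + 6)² = 12² = 144)
(X(5, 7) + M(R(-1, l(-5)), 6))² = (144 + 6)² = 150² = 22500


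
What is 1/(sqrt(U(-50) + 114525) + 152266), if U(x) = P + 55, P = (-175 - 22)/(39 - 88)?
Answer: 7461034/1136056188427 - 7*sqrt(5614617)/1136056188427 ≈ 6.5529e-6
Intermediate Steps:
P = 197/49 (P = -197/(-49) = -197*(-1/49) = 197/49 ≈ 4.0204)
U(x) = 2892/49 (U(x) = 197/49 + 55 = 2892/49)
1/(sqrt(U(-50) + 114525) + 152266) = 1/(sqrt(2892/49 + 114525) + 152266) = 1/(sqrt(5614617/49) + 152266) = 1/(sqrt(5614617)/7 + 152266) = 1/(152266 + sqrt(5614617)/7)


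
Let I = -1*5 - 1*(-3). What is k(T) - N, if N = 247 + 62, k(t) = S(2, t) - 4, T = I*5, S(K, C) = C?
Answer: -323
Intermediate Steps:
I = -2 (I = -5 + 3 = -2)
T = -10 (T = -2*5 = -10)
k(t) = -4 + t (k(t) = t - 4 = -4 + t)
N = 309
k(T) - N = (-4 - 10) - 1*309 = -14 - 309 = -323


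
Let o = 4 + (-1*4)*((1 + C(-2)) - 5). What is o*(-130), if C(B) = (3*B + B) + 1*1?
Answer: -6240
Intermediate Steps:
C(B) = 1 + 4*B (C(B) = 4*B + 1 = 1 + 4*B)
o = 48 (o = 4 + (-1*4)*((1 + (1 + 4*(-2))) - 5) = 4 - 4*((1 + (1 - 8)) - 5) = 4 - 4*((1 - 7) - 5) = 4 - 4*(-6 - 5) = 4 - 4*(-11) = 4 + 44 = 48)
o*(-130) = 48*(-130) = -6240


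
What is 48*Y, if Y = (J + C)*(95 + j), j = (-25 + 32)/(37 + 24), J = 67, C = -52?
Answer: 4177440/61 ≈ 68483.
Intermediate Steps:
j = 7/61 ≈ 0.11475
Y = 87030/61 (Y = (67 - 52)*(95 + 7/61) = 15*(5802/61) = 87030/61 ≈ 1426.7)
48*Y = 48*(87030/61) = 4177440/61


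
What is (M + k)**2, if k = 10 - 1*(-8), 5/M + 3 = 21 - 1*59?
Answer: 537289/1681 ≈ 319.62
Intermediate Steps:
M = -5/41 (M = 5/(-3 + (21 - 1*59)) = 5/(-3 + (21 - 59)) = 5/(-3 - 38) = 5/(-41) = 5*(-1/41) = -5/41 ≈ -0.12195)
k = 18 (k = 10 + 8 = 18)
(M + k)**2 = (-5/41 + 18)**2 = (733/41)**2 = 537289/1681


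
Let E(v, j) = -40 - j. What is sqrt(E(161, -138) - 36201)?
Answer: I*sqrt(36103) ≈ 190.01*I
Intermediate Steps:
sqrt(E(161, -138) - 36201) = sqrt((-40 - 1*(-138)) - 36201) = sqrt((-40 + 138) - 36201) = sqrt(98 - 36201) = sqrt(-36103) = I*sqrt(36103)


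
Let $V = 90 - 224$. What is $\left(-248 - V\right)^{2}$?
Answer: $12996$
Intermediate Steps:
$V = -134$ ($V = 90 - 224 = -134$)
$\left(-248 - V\right)^{2} = \left(-248 - -134\right)^{2} = \left(-248 + 134\right)^{2} = \left(-114\right)^{2} = 12996$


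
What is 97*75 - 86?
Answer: 7189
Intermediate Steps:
97*75 - 86 = 7275 - 86 = 7189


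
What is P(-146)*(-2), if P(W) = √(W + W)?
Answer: -4*I*√73 ≈ -34.176*I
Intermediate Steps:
P(W) = √2*√W (P(W) = √(2*W) = √2*√W)
P(-146)*(-2) = (√2*√(-146))*(-2) = (√2*(I*√146))*(-2) = (2*I*√73)*(-2) = -4*I*√73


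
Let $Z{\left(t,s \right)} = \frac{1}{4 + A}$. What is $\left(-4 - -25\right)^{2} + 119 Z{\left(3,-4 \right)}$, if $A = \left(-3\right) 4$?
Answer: $\frac{3409}{8} \approx 426.13$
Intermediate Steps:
$A = -12$
$Z{\left(t,s \right)} = - \frac{1}{8}$ ($Z{\left(t,s \right)} = \frac{1}{4 - 12} = \frac{1}{-8} = - \frac{1}{8}$)
$\left(-4 - -25\right)^{2} + 119 Z{\left(3,-4 \right)} = \left(-4 - -25\right)^{2} + 119 \left(- \frac{1}{8}\right) = \left(-4 + 25\right)^{2} - \frac{119}{8} = 21^{2} - \frac{119}{8} = 441 - \frac{119}{8} = \frac{3409}{8}$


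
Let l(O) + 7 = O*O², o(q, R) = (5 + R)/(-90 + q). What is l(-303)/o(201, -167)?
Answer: 514635479/27 ≈ 1.9061e+7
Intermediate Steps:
o(q, R) = (5 + R)/(-90 + q)
l(O) = -7 + O³ (l(O) = -7 + O*O² = -7 + O³)
l(-303)/o(201, -167) = (-7 + (-303)³)/(((5 - 167)/(-90 + 201))) = (-7 - 27818127)/((-162/111)) = -27818134/((1/111)*(-162)) = -27818134/(-54/37) = -27818134*(-37/54) = 514635479/27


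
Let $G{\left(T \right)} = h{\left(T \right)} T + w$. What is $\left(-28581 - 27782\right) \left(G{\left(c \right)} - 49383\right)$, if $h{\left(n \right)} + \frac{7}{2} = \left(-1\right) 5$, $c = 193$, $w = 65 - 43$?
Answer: $\frac{5749195089}{2} \approx 2.8746 \cdot 10^{9}$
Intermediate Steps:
$w = 22$ ($w = 65 - 43 = 22$)
$h{\left(n \right)} = - \frac{17}{2}$ ($h{\left(n \right)} = - \frac{7}{2} - 5 = - \frac{17}{2}$)
$G{\left(T \right)} = 22 - \frac{17 T}{2}$ ($G{\left(T \right)} = - \frac{17 T}{2} + 22 = 22 - \frac{17 T}{2}$)
$\left(-28581 - 27782\right) \left(G{\left(c \right)} - 49383\right) = \left(-28581 - 27782\right) \left(\left(22 - \frac{3281}{2}\right) - 49383\right) = - 56363 \left(\left(22 - \frac{3281}{2}\right) - 49383\right) = - 56363 \left(- \frac{3237}{2} - 49383\right) = \left(-56363\right) \left(- \frac{102003}{2}\right) = \frac{5749195089}{2}$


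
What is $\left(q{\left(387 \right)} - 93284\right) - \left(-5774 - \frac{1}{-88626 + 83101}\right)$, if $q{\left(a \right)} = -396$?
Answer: $- \frac{485680651}{5525} \approx -87906.0$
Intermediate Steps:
$\left(q{\left(387 \right)} - 93284\right) - \left(-5774 - \frac{1}{-88626 + 83101}\right) = \left(-396 - 93284\right) - \left(-5774 - \frac{1}{-88626 + 83101}\right) = -93680 - \left(-5774 + \frac{1}{5525}\right) = -93680 + \left(\left(99704 - \frac{1}{5525}\right) - 93930\right) = -93680 + \left(\frac{550864599}{5525} - 93930\right) = -93680 + \frac{31901349}{5525} = - \frac{485680651}{5525}$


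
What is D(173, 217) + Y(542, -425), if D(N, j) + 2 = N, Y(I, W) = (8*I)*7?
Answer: 30523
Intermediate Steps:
Y(I, W) = 56*I
D(N, j) = -2 + N
D(173, 217) + Y(542, -425) = (-2 + 173) + 56*542 = 171 + 30352 = 30523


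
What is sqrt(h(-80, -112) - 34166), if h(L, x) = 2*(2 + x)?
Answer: I*sqrt(34386) ≈ 185.43*I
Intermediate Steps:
h(L, x) = 4 + 2*x
sqrt(h(-80, -112) - 34166) = sqrt((4 + 2*(-112)) - 34166) = sqrt((4 - 224) - 34166) = sqrt(-220 - 34166) = sqrt(-34386) = I*sqrt(34386)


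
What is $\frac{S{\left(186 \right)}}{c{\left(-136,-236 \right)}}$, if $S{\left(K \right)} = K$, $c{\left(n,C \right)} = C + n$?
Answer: $- \frac{1}{2} \approx -0.5$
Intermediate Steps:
$\frac{S{\left(186 \right)}}{c{\left(-136,-236 \right)}} = \frac{186}{-236 - 136} = \frac{186}{-372} = 186 \left(- \frac{1}{372}\right) = - \frac{1}{2}$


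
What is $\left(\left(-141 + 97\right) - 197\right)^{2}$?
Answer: $58081$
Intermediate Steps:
$\left(\left(-141 + 97\right) - 197\right)^{2} = \left(-44 - 197\right)^{2} = \left(-241\right)^{2} = 58081$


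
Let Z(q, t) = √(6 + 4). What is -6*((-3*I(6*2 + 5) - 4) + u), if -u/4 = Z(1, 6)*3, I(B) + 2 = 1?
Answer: 6 + 72*√10 ≈ 233.68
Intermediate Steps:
I(B) = -1 (I(B) = -2 + 1 = -1)
Z(q, t) = √10
u = -12*√10 (u = -4*√10*3 = -12*√10 ≈ -37.947)
-6*((-3*I(6*2 + 5) - 4) + u) = -6*((-3*(-1) - 4) - 12*√10) = -6*((3 - 4) - 12*√10) = -6*(-1 - 12*√10) = 6 + 72*√10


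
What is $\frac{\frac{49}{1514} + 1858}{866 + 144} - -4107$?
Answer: $\frac{6282991041}{1529140} \approx 4108.8$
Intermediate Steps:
$\frac{\frac{49}{1514} + 1858}{866 + 144} - -4107 = \frac{49 \cdot \frac{1}{1514} + 1858}{1010} + 4107 = \left(\frac{49}{1514} + 1858\right) \frac{1}{1010} + 4107 = \frac{2813061}{1514} \cdot \frac{1}{1010} + 4107 = \frac{2813061}{1529140} + 4107 = \frac{6282991041}{1529140}$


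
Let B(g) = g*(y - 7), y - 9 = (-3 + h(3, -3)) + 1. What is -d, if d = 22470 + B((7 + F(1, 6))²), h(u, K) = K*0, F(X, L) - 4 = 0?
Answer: -22470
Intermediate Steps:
F(X, L) = 4 (F(X, L) = 4 + 0 = 4)
h(u, K) = 0
y = 7 (y = 9 + ((-3 + 0) + 1) = 9 + (-3 + 1) = 9 - 2 = 7)
B(g) = 0 (B(g) = g*(7 - 7) = g*0 = 0)
d = 22470 (d = 22470 + 0 = 22470)
-d = -1*22470 = -22470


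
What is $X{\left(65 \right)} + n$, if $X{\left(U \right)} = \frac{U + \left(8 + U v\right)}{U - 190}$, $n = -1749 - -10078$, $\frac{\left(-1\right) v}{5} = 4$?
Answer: $\frac{1042352}{125} \approx 8338.8$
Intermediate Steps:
$v = -20$ ($v = \left(-5\right) 4 = -20$)
$n = 8329$ ($n = -1749 + 10078 = 8329$)
$X{\left(U \right)} = \frac{8 - 19 U}{-190 + U}$ ($X{\left(U \right)} = \frac{U + \left(8 + U \left(-20\right)\right)}{U - 190} = \frac{U - \left(-8 + 20 U\right)}{-190 + U} = \frac{8 - 19 U}{-190 + U}$)
$X{\left(65 \right)} + n = \frac{8 - 1235}{-190 + 65} + 8329 = \frac{8 - 1235}{-125} + 8329 = \left(- \frac{1}{125}\right) \left(-1227\right) + 8329 = \frac{1227}{125} + 8329 = \frac{1042352}{125}$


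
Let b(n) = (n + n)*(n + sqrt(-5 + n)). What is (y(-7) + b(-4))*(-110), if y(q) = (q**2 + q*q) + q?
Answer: -13530 + 2640*I ≈ -13530.0 + 2640.0*I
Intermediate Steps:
b(n) = 2*n*(n + sqrt(-5 + n)) (b(n) = (2*n)*(n + sqrt(-5 + n)) = 2*n*(n + sqrt(-5 + n)))
y(q) = q + 2*q**2 (y(q) = (q**2 + q**2) + q = 2*q**2 + q = q + 2*q**2)
(y(-7) + b(-4))*(-110) = (-7*(1 + 2*(-7)) + 2*(-4)*(-4 + sqrt(-5 - 4)))*(-110) = (-7*(1 - 14) + 2*(-4)*(-4 + sqrt(-9)))*(-110) = (-7*(-13) + 2*(-4)*(-4 + 3*I))*(-110) = (91 + (32 - 24*I))*(-110) = (123 - 24*I)*(-110) = -13530 + 2640*I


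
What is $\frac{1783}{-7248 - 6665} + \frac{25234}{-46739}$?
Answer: $- \frac{39492389}{59116337} \approx -0.66805$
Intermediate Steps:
$\frac{1783}{-7248 - 6665} + \frac{25234}{-46739} = \frac{1783}{-7248 - 6665} + 25234 \left(- \frac{1}{46739}\right) = \frac{1783}{-13913} - \frac{2294}{4249} = 1783 \left(- \frac{1}{13913}\right) - \frac{2294}{4249} = - \frac{1783}{13913} - \frac{2294}{4249} = - \frac{39492389}{59116337}$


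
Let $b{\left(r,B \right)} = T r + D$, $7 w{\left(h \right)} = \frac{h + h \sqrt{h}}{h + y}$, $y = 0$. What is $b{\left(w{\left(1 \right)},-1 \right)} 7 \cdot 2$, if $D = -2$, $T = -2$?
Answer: $-36$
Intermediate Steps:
$w{\left(h \right)} = \frac{h + h^{\frac{3}{2}}}{7 h}$ ($w{\left(h \right)} = \frac{\left(h + h \sqrt{h}\right) \frac{1}{h + 0}}{7} = \frac{\left(h + h^{\frac{3}{2}}\right) \frac{1}{h}}{7} = \frac{\frac{1}{h} \left(h + h^{\frac{3}{2}}\right)}{7} = \frac{h + h^{\frac{3}{2}}}{7 h}$)
$b{\left(r,B \right)} = -2 - 2 r$ ($b{\left(r,B \right)} = - 2 r - 2 = -2 - 2 r$)
$b{\left(w{\left(1 \right)},-1 \right)} 7 \cdot 2 = \left(-2 - 2 \frac{1 + 1^{\frac{3}{2}}}{7 \cdot 1}\right) 7 \cdot 2 = \left(-2 - 2 \cdot \frac{1}{7} \cdot 1 \left(1 + 1\right)\right) 7 \cdot 2 = \left(-2 - 2 \cdot \frac{1}{7} \cdot 1 \cdot 2\right) 7 \cdot 2 = \left(-2 - \frac{4}{7}\right) 7 \cdot 2 = \left(- \frac{18}{7}\right) 7 \cdot 2 = \left(-18\right) 2 = -36$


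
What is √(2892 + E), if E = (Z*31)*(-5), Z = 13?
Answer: √877 ≈ 29.614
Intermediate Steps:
E = -2015 (E = (13*31)*(-5) = 403*(-5) = -2015)
√(2892 + E) = √(2892 - 2015) = √877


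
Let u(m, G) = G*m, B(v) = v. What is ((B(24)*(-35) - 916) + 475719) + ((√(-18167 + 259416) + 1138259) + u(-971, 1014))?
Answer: 627628 + √241249 ≈ 6.2812e+5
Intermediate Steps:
((B(24)*(-35) - 916) + 475719) + ((√(-18167 + 259416) + 1138259) + u(-971, 1014)) = ((24*(-35) - 916) + 475719) + ((√(-18167 + 259416) + 1138259) + 1014*(-971)) = ((-840 - 916) + 475719) + ((√241249 + 1138259) - 984594) = (-1756 + 475719) + ((1138259 + √241249) - 984594) = 473963 + (153665 + √241249) = 627628 + √241249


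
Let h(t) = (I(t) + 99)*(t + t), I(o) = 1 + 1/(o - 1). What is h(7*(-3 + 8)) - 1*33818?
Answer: -455871/17 ≈ -26816.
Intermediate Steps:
I(o) = 1 + 1/(-1 + o)
h(t) = 2*t*(99 + t/(-1 + t)) (h(t) = (t/(-1 + t) + 99)*(t + t) = (99 + t/(-1 + t))*(2*t) = 2*t*(99 + t/(-1 + t)))
h(7*(-3 + 8)) - 1*33818 = 2*(7*(-3 + 8))*(-99 + 100*(7*(-3 + 8)))/(-1 + 7*(-3 + 8)) - 1*33818 = 2*(7*5)*(-99 + 100*(7*5))/(-1 + 7*5) - 33818 = 2*35*(-99 + 100*35)/(-1 + 35) - 33818 = 2*35*(-99 + 3500)/34 - 33818 = 2*35*(1/34)*3401 - 33818 = 119035/17 - 33818 = -455871/17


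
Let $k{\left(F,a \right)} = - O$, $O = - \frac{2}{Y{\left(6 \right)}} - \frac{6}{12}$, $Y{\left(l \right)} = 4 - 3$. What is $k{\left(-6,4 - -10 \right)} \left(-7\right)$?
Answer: $- \frac{35}{2} \approx -17.5$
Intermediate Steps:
$Y{\left(l \right)} = 1$
$O = - \frac{5}{2}$ ($O = - \frac{2}{1} - \frac{6}{12} = \left(-2\right) 1 - \frac{1}{2} = -2 - \frac{1}{2} = - \frac{5}{2} \approx -2.5$)
$k{\left(F,a \right)} = \frac{5}{2}$ ($k{\left(F,a \right)} = \left(-1\right) \left(- \frac{5}{2}\right) = \frac{5}{2}$)
$k{\left(-6,4 - -10 \right)} \left(-7\right) = \frac{5}{2} \left(-7\right) = - \frac{35}{2}$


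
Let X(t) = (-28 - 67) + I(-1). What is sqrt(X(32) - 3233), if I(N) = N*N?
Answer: I*sqrt(3327) ≈ 57.68*I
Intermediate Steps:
I(N) = N**2
X(t) = -94 (X(t) = (-28 - 67) + (-1)**2 = -95 + 1 = -94)
sqrt(X(32) - 3233) = sqrt(-94 - 3233) = sqrt(-3327) = I*sqrt(3327)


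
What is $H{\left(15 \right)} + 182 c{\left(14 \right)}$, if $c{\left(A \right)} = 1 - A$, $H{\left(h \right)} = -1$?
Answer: $-2367$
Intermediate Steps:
$H{\left(15 \right)} + 182 c{\left(14 \right)} = -1 + 182 \left(1 - 14\right) = -1 + 182 \left(-13\right) = -1 - 2366 = -2367$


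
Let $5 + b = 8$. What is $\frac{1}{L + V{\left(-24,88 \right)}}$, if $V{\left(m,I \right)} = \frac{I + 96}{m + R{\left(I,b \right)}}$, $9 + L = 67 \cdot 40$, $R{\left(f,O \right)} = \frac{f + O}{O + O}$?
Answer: $\frac{53}{140459} \approx 0.00037733$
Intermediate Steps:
$b = 3$ ($b = -5 + 8 = 3$)
$R{\left(f,O \right)} = \frac{O + f}{2 O}$
$L = 2671$ ($L = -9 + 67 \cdot 40 = -9 + 2680 = 2671$)
$V{\left(m,I \right)} = \frac{96 + I}{\frac{1}{2} + m + \frac{I}{6}}$ ($V{\left(m,I \right)} = \frac{I + 96}{m + \frac{3 + I}{2 \cdot 3}} = \frac{96 + I}{m + \frac{1}{2} \cdot \frac{1}{3} \left(3 + I\right)} = \frac{96 + I}{m + \left(\frac{1}{2} + \frac{I}{6}\right)} = \frac{96 + I}{\frac{1}{2} + m + \frac{I}{6}}$)
$\frac{1}{L + V{\left(-24,88 \right)}} = \frac{1}{2671 + \frac{6 \left(96 + 88\right)}{3 + 88 + 6 \left(-24\right)}} = \frac{1}{2671 + 6 \frac{1}{3 + 88 - 144} \cdot 184} = \frac{1}{2671 + 6 \frac{1}{-53} \cdot 184} = \frac{1}{2671 + 6 \left(- \frac{1}{53}\right) 184} = \frac{1}{2671 - \frac{1104}{53}} = \frac{1}{\frac{140459}{53}} = \frac{53}{140459}$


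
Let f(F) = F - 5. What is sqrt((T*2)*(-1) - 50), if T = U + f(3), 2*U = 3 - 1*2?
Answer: I*sqrt(47) ≈ 6.8557*I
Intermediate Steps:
f(F) = -5 + F
U = 1/2 (U = (3 - 1*2)/2 = (3 - 2)/2 = (1/2)*1 = 1/2 ≈ 0.50000)
T = -3/2 (T = 1/2 + (-5 + 3) = 1/2 - 2 = -3/2 ≈ -1.5000)
sqrt((T*2)*(-1) - 50) = sqrt(-3/2*2*(-1) - 50) = sqrt(-3*(-1) - 50) = sqrt(3 - 50) = sqrt(-47) = I*sqrt(47)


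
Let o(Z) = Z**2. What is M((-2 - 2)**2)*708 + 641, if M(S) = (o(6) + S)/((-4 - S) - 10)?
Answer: -2931/5 ≈ -586.20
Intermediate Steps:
M(S) = (36 + S)/(-14 - S) (M(S) = (6**2 + S)/((-4 - S) - 10) = (36 + S)/(-14 - S))
M((-2 - 2)**2)*708 + 641 = ((-36 - (-2 - 2)**2)/(14 + (-2 - 2)**2))*708 + 641 = ((-36 - 1*(-4)**2)/(14 + (-4)**2))*708 + 641 = ((-36 - 1*16)/(14 + 16))*708 + 641 = ((-36 - 16)/30)*708 + 641 = ((1/30)*(-52))*708 + 641 = -26/15*708 + 641 = -6136/5 + 641 = -2931/5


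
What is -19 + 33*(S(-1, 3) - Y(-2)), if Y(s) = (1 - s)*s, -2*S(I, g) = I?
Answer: 391/2 ≈ 195.50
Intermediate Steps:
S(I, g) = -I/2
Y(s) = s*(1 - s)
-19 + 33*(S(-1, 3) - Y(-2)) = -19 + 33*(-½*(-1) - (-2)*(1 - 1*(-2))) = -19 + 33*(½ - (-2)*(1 + 2)) = -19 + 33*(½ - (-2)*3) = -19 + 33*(½ - 1*(-6)) = -19 + 33*(½ + 6) = -19 + 33*(13/2) = -19 + 429/2 = 391/2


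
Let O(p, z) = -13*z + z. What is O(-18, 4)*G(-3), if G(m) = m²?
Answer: -432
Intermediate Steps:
O(p, z) = -12*z
O(-18, 4)*G(-3) = -12*4*(-3)² = -48*9 = -432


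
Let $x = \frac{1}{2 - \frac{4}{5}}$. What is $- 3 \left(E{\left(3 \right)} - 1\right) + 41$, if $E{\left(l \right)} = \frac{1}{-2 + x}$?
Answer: $\frac{326}{7} \approx 46.571$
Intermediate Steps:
$x = \frac{5}{6}$ ($x = \frac{1}{2 - \frac{4}{5}} = \frac{1}{\frac{6}{5}} = \frac{5}{6} \approx 0.83333$)
$E{\left(l \right)} = - \frac{6}{7}$ ($E{\left(l \right)} = \frac{1}{-2 + \frac{5}{6}} = \frac{1}{- \frac{7}{6}} = - \frac{6}{7}$)
$- 3 \left(E{\left(3 \right)} - 1\right) + 41 = - 3 \left(- \frac{6}{7} - 1\right) + 41 = \left(-3\right) \left(- \frac{13}{7}\right) + 41 = \frac{39}{7} + 41 = \frac{326}{7}$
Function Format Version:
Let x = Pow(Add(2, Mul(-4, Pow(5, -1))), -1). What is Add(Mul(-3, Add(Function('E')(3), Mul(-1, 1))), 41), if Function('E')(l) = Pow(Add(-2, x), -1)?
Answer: Rational(326, 7) ≈ 46.571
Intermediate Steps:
x = Rational(5, 6) (x = Pow(Add(2, Mul(-4, Rational(1, 5))), -1) = Pow(Add(2, Rational(-4, 5)), -1) = Pow(Rational(6, 5), -1) = Rational(5, 6) ≈ 0.83333)
Function('E')(l) = Rational(-6, 7) (Function('E')(l) = Pow(Add(-2, Rational(5, 6)), -1) = Pow(Rational(-7, 6), -1) = Rational(-6, 7))
Add(Mul(-3, Add(Function('E')(3), Mul(-1, 1))), 41) = Add(Mul(-3, Add(Rational(-6, 7), Mul(-1, 1))), 41) = Add(Mul(-3, Add(Rational(-6, 7), -1)), 41) = Add(Mul(-3, Rational(-13, 7)), 41) = Add(Rational(39, 7), 41) = Rational(326, 7)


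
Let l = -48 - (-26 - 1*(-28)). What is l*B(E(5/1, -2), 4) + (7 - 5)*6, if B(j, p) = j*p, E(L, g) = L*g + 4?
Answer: 1212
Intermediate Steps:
E(L, g) = 4 + L*g
l = -50 (l = -48 - (-26 + 28) = -48 - 1*2 = -48 - 2 = -50)
l*B(E(5/1, -2), 4) + (7 - 5)*6 = -50*(4 + (5/1)*(-2))*4 + (7 - 5)*6 = -50*(4 + (5*1)*(-2))*4 + 2*6 = -50*(4 + 5*(-2))*4 + 12 = -50*(4 - 10)*4 + 12 = -(-300)*4 + 12 = -50*(-24) + 12 = 1200 + 12 = 1212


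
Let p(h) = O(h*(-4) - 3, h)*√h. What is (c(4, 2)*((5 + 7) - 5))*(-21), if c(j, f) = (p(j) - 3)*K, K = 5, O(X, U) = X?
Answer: 30135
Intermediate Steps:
p(h) = √h*(-3 - 4*h) (p(h) = (h*(-4) - 3)*√h = (-4*h - 3)*√h = (-3 - 4*h)*√h = √h*(-3 - 4*h))
c(j, f) = -15 + 5*√j*(-3 - 4*j) (c(j, f) = (√j*(-3 - 4*j) - 3)*5 = (-3 + √j*(-3 - 4*j))*5 = -15 + 5*√j*(-3 - 4*j))
(c(4, 2)*((5 + 7) - 5))*(-21) = ((-15 + 5*√4*(-3 - 4*4))*((5 + 7) - 5))*(-21) = ((-15 + 5*2*(-3 - 16))*(12 - 5))*(-21) = ((-15 + 5*2*(-19))*7)*(-21) = ((-15 - 190)*7)*(-21) = -205*7*(-21) = -1435*(-21) = 30135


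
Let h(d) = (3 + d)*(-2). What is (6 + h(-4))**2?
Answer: 64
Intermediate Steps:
h(d) = -6 - 2*d
(6 + h(-4))**2 = (6 + (-6 - 2*(-4)))**2 = (6 + (-6 + 8))**2 = (6 + 2)**2 = 8**2 = 64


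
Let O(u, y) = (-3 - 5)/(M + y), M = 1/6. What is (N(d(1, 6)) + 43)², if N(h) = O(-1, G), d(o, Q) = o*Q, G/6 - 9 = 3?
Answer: 344882041/187489 ≈ 1839.5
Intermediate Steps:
G = 72 (G = 54 + 6*3 = 54 + 18 = 72)
M = ⅙ ≈ 0.16667
d(o, Q) = Q*o
O(u, y) = -8/(⅙ + y) (O(u, y) = (-3 - 5)/(⅙ + y) = -8/(⅙ + y))
N(h) = -48/433 (N(h) = -48/(1 + 6*72) = -48/(1 + 432) = -48/433)
(N(d(1, 6)) + 43)² = (-48/433 + 43)² = (18571/433)² = 344882041/187489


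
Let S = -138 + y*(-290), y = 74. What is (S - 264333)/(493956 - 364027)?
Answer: -285931/129929 ≈ -2.2007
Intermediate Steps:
S = -21598 (S = -138 + 74*(-290) = -138 - 21460 = -21598)
(S - 264333)/(493956 - 364027) = (-21598 - 264333)/(493956 - 364027) = -285931/129929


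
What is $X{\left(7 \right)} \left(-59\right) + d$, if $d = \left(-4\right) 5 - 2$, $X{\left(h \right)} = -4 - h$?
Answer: $627$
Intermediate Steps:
$d = -22$ ($d = -20 - 2 = -22$)
$X{\left(7 \right)} \left(-59\right) + d = \left(-4 - 7\right) \left(-59\right) - 22 = \left(-11\right) \left(-59\right) - 22 = 649 - 22 = 627$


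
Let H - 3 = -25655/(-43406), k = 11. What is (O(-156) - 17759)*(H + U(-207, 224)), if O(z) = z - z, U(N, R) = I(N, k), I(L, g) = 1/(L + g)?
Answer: -38699019987/607684 ≈ -63683.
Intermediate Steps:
U(N, R) = 1/(11 + N) (U(N, R) = 1/(N + 11) = 1/(11 + N))
O(z) = 0
H = 155873/43406 (H = 3 - 25655/(-43406) = 3 - 25655*(-1/43406) = 3 + 25655/43406 = 155873/43406 ≈ 3.5910)
(O(-156) - 17759)*(H + U(-207, 224)) = (0 - 17759)*(155873/43406 + 1/(11 - 207)) = -17759*(155873/43406 + 1/(-196)) = -17759*(155873/43406 - 1/196) = -17759*15253851/4253788 = -38699019987/607684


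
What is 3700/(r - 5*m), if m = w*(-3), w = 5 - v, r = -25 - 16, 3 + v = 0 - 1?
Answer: 1850/47 ≈ 39.362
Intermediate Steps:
v = -4 (v = -3 + (0 - 1) = -3 - 1 = -4)
r = -41
w = 9 (w = 5 - 1*(-4) = 5 + 4 = 9)
m = -27 (m = 9*(-3) = -27)
3700/(r - 5*m) = 3700/(-41 - 5*(-27)) = 3700/(-41 + 135) = 3700/94 = 3700*(1/94) = 1850/47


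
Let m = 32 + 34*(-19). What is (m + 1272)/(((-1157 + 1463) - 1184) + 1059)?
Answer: 658/181 ≈ 3.6354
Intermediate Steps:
m = -614 (m = 32 - 646 = -614)
(m + 1272)/(((-1157 + 1463) - 1184) + 1059) = (-614 + 1272)/(((-1157 + 1463) - 1184) + 1059) = 658/((306 - 1184) + 1059) = 658/(-878 + 1059) = 658/181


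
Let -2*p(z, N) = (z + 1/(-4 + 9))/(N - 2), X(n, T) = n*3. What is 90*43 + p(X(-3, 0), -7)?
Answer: 174128/45 ≈ 3869.5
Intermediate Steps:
X(n, T) = 3*n
p(z, N) = -(1/5 + z)/(2*(-2 + N)) (p(z, N) = -(z + 1/(-4 + 9))/(2*(N - 2)) = -(z + 1/5)/(2*(-2 + N)) = -(1/5 + z)/(2*(-2 + N)))
90*43 + p(X(-3, 0), -7) = 90*43 + (-1 - 15*(-3))/(10*(-2 - 7)) = 3870 + (1/10)*(-1 - 5*(-9))/(-9) = 3870 + (1/10)*(-1/9)*(-1 + 45) = 3870 + (1/10)*(-1/9)*44 = 3870 - 22/45 = 174128/45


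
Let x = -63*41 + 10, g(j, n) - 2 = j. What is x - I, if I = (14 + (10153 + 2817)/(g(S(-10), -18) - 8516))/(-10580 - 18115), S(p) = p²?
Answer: -103537386744/40239955 ≈ -2573.0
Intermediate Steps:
g(j, n) = 2 + j
x = -2573 (x = -2583 + 10 = -2573)
I = -17471/40239955 (I = (14 + (10153 + 2817)/((2 + (-10)²) - 8516))/(-10580 - 18115) = (14 + 12970/((2 + 100) - 8516))/(-28695) = (14 + 12970/(102 - 8516))*(-1/28695) = (14 + 12970/(-8414))*(-1/28695) = (14 + 12970*(-1/8414))*(-1/28695) = (14 - 6485/4207)*(-1/28695) = (52413/4207)*(-1/28695) = -17471/40239955 ≈ -0.00043417)
x - I = -2573 - 1*(-17471/40239955) = -2573 + 17471/40239955 = -103537386744/40239955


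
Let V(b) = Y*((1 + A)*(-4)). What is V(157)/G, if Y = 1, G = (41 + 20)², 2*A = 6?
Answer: -16/3721 ≈ -0.0042999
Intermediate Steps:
A = 3 (A = (½)*6 = 3)
G = 3721 (G = 61² = 3721)
V(b) = -16 (V(b) = 1*((1 + 3)*(-4)) = 1*(4*(-4)) = 1*(-16) = -16)
V(157)/G = -16/3721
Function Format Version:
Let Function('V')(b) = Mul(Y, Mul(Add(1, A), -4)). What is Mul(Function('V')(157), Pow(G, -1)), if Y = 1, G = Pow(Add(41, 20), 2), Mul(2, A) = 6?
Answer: Rational(-16, 3721) ≈ -0.0042999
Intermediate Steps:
A = 3 (A = Mul(Rational(1, 2), 6) = 3)
G = 3721 (G = Pow(61, 2) = 3721)
Function('V')(b) = -16 (Function('V')(b) = Mul(1, Mul(Add(1, 3), -4)) = Mul(1, Mul(4, -4)) = Mul(1, -16) = -16)
Mul(Function('V')(157), Pow(G, -1)) = Mul(-16, Pow(3721, -1)) = Mul(-16, Rational(1, 3721)) = Rational(-16, 3721)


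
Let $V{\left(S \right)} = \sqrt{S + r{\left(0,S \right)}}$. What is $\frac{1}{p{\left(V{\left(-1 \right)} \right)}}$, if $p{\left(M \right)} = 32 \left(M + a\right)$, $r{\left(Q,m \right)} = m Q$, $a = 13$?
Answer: $\frac{13}{5440} - \frac{i}{5440} \approx 0.0023897 - 0.00018382 i$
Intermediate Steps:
$r{\left(Q,m \right)} = Q m$
$V{\left(S \right)} = \sqrt{S}$ ($V{\left(S \right)} = \sqrt{S + 0 S} = \sqrt{S + 0} = \sqrt{S}$)
$p{\left(M \right)} = 416 + 32 M$ ($p{\left(M \right)} = 32 \left(M + 13\right) = 32 \left(13 + M\right) = 416 + 32 M$)
$\frac{1}{p{\left(V{\left(-1 \right)} \right)}} = \frac{1}{416 + 32 \sqrt{-1}} = \frac{1}{416 + 32 i} = \frac{416 - 32 i}{174080}$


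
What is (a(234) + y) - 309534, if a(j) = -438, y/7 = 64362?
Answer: 140562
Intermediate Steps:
y = 450534 (y = 7*64362 = 450534)
(a(234) + y) - 309534 = (-438 + 450534) - 309534 = 450096 - 309534 = 140562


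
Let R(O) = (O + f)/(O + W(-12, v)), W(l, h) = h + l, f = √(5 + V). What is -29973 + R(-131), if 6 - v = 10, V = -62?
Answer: -4405900/147 - I*√57/147 ≈ -29972.0 - 0.051359*I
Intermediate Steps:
f = I*√57 (f = √(5 - 62) = √(-57) = I*√57 ≈ 7.5498*I)
v = -4 (v = 6 - 1*10 = 6 - 10 = -4)
R(O) = (O + I*√57)/(-16 + O) (R(O) = (O + I*√57)/(O + (-4 - 12)) = (O + I*√57)/(O - 16) = (O + I*√57)/(-16 + O))
-29973 + R(-131) = -29973 + (-131 + I*√57)/(-16 - 131) = -29973 + (-131 + I*√57)/(-147) = -29973 - (-131 + I*√57)/147 = -29973 + (131/147 - I*√57/147) = -4405900/147 - I*√57/147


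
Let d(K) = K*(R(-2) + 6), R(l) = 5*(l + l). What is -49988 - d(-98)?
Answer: -51360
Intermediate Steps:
R(l) = 10*l (R(l) = 5*(2*l) = 10*l)
d(K) = -14*K (d(K) = K*(10*(-2) + 6) = K*(-20 + 6) = K*(-14) = -14*K)
-49988 - d(-98) = -49988 - (-14)*(-98) = -49988 - 1*1372 = -49988 - 1372 = -51360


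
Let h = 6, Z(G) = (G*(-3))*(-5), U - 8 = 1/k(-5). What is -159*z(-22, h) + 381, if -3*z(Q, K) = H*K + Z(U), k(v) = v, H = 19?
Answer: 12624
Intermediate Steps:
U = 39/5 (U = 8 + 1/(-5) = 8 - ⅕ = 39/5 ≈ 7.8000)
Z(G) = 15*G (Z(G) = -3*G*(-5) = 15*G)
z(Q, K) = -39 - 19*K/3 (z(Q, K) = -(19*K + 15*(39/5))/3 = -(19*K + 117)/3 = -(117 + 19*K)/3 = -39 - 19*K/3)
-159*z(-22, h) + 381 = -159*(-39 - 19/3*6) + 381 = -159*(-39 - 38) + 381 = -159*(-77) + 381 = 12243 + 381 = 12624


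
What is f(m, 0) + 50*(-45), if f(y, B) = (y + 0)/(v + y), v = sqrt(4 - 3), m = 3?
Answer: -8997/4 ≈ -2249.3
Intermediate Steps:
v = 1 (v = sqrt(1) = 1)
f(y, B) = y/(1 + y) (f(y, B) = (y + 0)/(1 + y) = y/(1 + y))
f(m, 0) + 50*(-45) = 3/(1 + 3) + 50*(-45) = 3/4 - 2250 = -8997/4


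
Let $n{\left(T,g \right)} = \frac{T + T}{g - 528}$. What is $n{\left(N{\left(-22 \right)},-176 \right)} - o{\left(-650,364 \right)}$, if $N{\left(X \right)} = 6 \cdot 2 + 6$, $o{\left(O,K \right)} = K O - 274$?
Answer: $\frac{41689815}{176} \approx 2.3687 \cdot 10^{5}$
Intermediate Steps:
$o{\left(O,K \right)} = -274 + K O$
$N{\left(X \right)} = 18$ ($N{\left(X \right)} = 12 + 6 = 18$)
$n{\left(T,g \right)} = \frac{2 T}{-528 + g}$
$n{\left(N{\left(-22 \right)},-176 \right)} - o{\left(-650,364 \right)} = 2 \cdot 18 \frac{1}{-528 - 176} - \left(-274 + 364 \left(-650\right)\right) = 2 \cdot 18 \frac{1}{-704} - \left(-274 - 236600\right) = 2 \cdot 18 \left(- \frac{1}{704}\right) - -236874 = - \frac{9}{176} + 236874 = \frac{41689815}{176}$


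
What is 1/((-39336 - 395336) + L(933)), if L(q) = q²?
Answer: 1/435817 ≈ 2.2945e-6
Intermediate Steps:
1/((-39336 - 395336) + L(933)) = 1/((-39336 - 395336) + 933²) = 1/(-434672 + 870489) = 1/435817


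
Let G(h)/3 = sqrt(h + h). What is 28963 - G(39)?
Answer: 28963 - 3*sqrt(78) ≈ 28937.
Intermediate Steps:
G(h) = 3*sqrt(2)*sqrt(h) (G(h) = 3*sqrt(h + h) = 3*sqrt(2*h) = 3*(sqrt(2)*sqrt(h)) = 3*sqrt(2)*sqrt(h))
28963 - G(39) = 28963 - 3*sqrt(2)*sqrt(39) = 28963 - 3*sqrt(78)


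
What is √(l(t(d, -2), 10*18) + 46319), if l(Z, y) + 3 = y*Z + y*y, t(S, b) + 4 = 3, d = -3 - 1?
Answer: 2*√19634 ≈ 280.24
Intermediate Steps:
d = -4
t(S, b) = -1 (t(S, b) = -4 + 3 = -1)
l(Z, y) = -3 + y² + Z*y (l(Z, y) = -3 + (y*Z + y*y) = -3 + (Z*y + y²) = -3 + (y² + Z*y) = -3 + y² + Z*y)
√(l(t(d, -2), 10*18) + 46319) = √((-3 + (10*18)² - 10*18) + 46319) = √((-3 + 180² - 1*180) + 46319) = √((-3 + 32400 - 180) + 46319) = √(32217 + 46319) = √78536 = 2*√19634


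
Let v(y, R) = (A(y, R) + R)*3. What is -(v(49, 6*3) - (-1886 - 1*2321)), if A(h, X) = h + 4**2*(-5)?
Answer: -4168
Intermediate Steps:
A(h, X) = -80 + h (A(h, X) = h + 16*(-5) = h - 80 = -80 + h)
v(y, R) = -240 + 3*R + 3*y (v(y, R) = ((-80 + y) + R)*3 = (-80 + R + y)*3 = -240 + 3*R + 3*y)
-(v(49, 6*3) - (-1886 - 1*2321)) = -((-240 + 3*(6*3) + 3*49) - (-1886 - 1*2321)) = -((-240 + 3*18 + 147) - (-1886 - 2321)) = -((-240 + 54 + 147) - 1*(-4207)) = -(-39 + 4207) = -1*4168 = -4168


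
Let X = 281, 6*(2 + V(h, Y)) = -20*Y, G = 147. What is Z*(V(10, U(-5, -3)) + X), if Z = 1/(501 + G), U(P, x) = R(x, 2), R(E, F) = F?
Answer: 817/1944 ≈ 0.42027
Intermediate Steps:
U(P, x) = 2
V(h, Y) = -2 - 10*Y/3 (V(h, Y) = -2 + (-20*Y)/6 = -2 - 10*Y/3)
Z = 1/648 (Z = 1/(501 + 147) = 1/648 ≈ 0.0015432)
Z*(V(10, U(-5, -3)) + X) = ((-2 - 10/3*2) + 281)/648 = ((-2 - 20/3) + 281)/648 = (-26/3 + 281)/648 = (1/648)*(817/3) = 817/1944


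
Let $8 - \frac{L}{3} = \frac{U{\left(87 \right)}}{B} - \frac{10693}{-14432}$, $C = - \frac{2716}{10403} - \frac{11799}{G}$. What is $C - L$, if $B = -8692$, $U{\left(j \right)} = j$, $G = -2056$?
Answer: $- \frac{33393938181323}{2045003763616} \approx -16.33$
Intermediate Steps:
$C = \frac{117160901}{21388568}$ ($C = - \frac{2716}{10403} - \frac{11799}{-2056} = \left(-2716\right) \frac{1}{10403} - - \frac{11799}{2056} = - \frac{2716}{10403} + \frac{11799}{2056} = \frac{117160901}{21388568} \approx 5.4777$)
$L = \frac{16680285}{764896}$ ($L = 24 - 3 \left(\frac{87}{-8692} - \frac{10693}{-14432}\right) = 24 - 3 \left(87 \left(- \frac{1}{8692}\right) - - \frac{10693}{14432}\right) = 24 - 3 \left(- \frac{87}{8692} + \frac{10693}{14432}\right) = 24 - \frac{1677219}{764896} = \frac{16680285}{764896} \approx 21.807$)
$C - L = \frac{117160901}{21388568} - \frac{16680285}{764896} = - \frac{33393938181323}{2045003763616}$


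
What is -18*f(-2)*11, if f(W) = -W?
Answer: -396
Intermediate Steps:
-18*f(-2)*11 = -(-18)*(-2)*11 = -18*2*11 = -36*11 = -396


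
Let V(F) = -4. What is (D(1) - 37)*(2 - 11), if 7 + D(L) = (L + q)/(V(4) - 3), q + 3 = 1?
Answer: 2763/7 ≈ 394.71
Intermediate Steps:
q = -2 (q = -3 + 1 = -2)
D(L) = -47/7 - L/7 (D(L) = -7 + (L - 2)/(-4 - 3) = -7 + (-2 + L)/(-7) = -7 + (-2 + L)*(-⅐) = -7 + (2/7 - L/7) = -47/7 - L/7)
(D(1) - 37)*(2 - 11) = ((-47/7 - ⅐*1) - 37)*(2 - 11) = ((-47/7 - ⅐) - 37)*(-9) = (-48/7 - 37)*(-9) = -307/7*(-9) = 2763/7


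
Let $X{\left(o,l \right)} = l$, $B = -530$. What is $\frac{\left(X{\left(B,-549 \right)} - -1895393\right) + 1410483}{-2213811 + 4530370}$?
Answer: $\frac{3305327}{2316559} \approx 1.4268$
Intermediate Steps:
$\frac{\left(X{\left(B,-549 \right)} - -1895393\right) + 1410483}{-2213811 + 4530370} = \frac{\left(-549 - -1895393\right) + 1410483}{-2213811 + 4530370} = \frac{\left(-549 + 1895393\right) + 1410483}{2316559} = \left(1894844 + 1410483\right) \frac{1}{2316559} = 3305327 \cdot \frac{1}{2316559} = \frac{3305327}{2316559}$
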